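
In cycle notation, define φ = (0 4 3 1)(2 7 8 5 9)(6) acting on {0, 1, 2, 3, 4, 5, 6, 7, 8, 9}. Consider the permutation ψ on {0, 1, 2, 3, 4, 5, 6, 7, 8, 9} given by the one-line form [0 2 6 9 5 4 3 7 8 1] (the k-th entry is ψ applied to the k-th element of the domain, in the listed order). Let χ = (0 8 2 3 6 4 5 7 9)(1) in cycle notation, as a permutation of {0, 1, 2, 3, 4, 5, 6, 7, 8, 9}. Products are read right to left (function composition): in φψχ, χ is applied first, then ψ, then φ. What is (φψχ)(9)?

4

(φψχ)(9) = φ(ψ(χ(9))). χ(9) = 0, then ψ(0) = 0, then φ(0) = 4, so the result is 4.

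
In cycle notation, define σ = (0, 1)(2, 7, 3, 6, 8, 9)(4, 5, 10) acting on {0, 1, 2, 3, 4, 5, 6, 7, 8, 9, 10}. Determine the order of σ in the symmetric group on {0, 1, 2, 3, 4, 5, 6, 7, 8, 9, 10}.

The disjoint cycles have lengths 6, 3, 2.
The order is lcm(6, 3, 2) = 6.

6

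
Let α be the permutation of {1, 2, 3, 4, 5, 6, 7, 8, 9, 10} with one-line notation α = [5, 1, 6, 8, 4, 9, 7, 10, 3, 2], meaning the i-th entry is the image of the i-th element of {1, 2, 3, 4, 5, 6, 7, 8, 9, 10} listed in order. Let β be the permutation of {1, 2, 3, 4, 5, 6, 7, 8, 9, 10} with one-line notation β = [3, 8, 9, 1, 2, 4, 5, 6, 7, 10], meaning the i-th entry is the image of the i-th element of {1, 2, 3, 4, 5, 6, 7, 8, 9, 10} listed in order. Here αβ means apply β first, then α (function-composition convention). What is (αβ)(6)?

(αβ)(6) = α(β(6)). β(6) = 4, then α(4) = 8. So (αβ)(6) = 8.

8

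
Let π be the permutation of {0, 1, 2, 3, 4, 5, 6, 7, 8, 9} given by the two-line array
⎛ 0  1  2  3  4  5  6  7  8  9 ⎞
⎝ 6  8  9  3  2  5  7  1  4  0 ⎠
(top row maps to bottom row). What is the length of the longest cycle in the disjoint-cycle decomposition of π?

Decomposing into disjoint cycles gives (0 6 7 1 8 4 2 9); the longest has length 8.

8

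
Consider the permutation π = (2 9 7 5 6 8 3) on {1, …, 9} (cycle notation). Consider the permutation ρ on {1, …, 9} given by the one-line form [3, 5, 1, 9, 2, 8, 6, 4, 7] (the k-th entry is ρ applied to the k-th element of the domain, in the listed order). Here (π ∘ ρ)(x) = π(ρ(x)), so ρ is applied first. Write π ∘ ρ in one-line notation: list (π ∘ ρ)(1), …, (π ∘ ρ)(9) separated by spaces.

For each element, apply ρ then π: 1 → 3 → 2; 2 → 5 → 6; 3 → 1 → 1; 4 → 9 → 7; 5 → 2 → 9; 6 → 8 → 3; 7 → 6 → 8; 8 → 4 → 4; 9 → 7 → 5.
Collecting the images, π ∘ ρ = [2 6 1 7 9 3 8 4 5].

2 6 1 7 9 3 8 4 5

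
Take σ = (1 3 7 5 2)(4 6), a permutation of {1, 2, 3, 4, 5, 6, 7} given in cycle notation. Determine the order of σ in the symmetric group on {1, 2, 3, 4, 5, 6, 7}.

10

The cycle type of σ is (5, 2).
The order of σ is the least common multiple of its cycle lengths: lcm(5, 2) = 10.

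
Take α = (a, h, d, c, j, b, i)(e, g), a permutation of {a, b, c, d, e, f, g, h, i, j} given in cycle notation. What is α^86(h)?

h lies in the 7-cycle (a, h, d, c, j, b, i).
On a 7-cycle, α^7 is the identity, so α^86 = α^2 there (86 ≡ 2 mod 7).
Stepping 2 places around the cycle: h → d → c.

c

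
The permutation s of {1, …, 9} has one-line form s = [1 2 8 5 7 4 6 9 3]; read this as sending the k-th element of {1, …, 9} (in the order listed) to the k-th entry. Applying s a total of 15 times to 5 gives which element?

Tracing 5 → 7 → … returns to 5 after 4 steps, so 5 lies in a 4-cycle (4, 5, 7, 6).
On a 4-cycle, s^4 is the identity, so s^15 = s^3 there (15 ≡ 3 mod 4).
Advancing 3 steps from 5: 5 → 7 → 6 → 4.

4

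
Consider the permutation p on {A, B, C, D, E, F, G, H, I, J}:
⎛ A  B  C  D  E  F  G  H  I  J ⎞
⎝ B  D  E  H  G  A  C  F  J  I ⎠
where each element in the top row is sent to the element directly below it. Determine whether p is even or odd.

In disjoint-cycle form the cycle lengths are 5, 3, 2.
A cycle is odd iff its length is even; p has 1 even-length cycle, so sgn(p) = (−1)^1 and p is odd.

odd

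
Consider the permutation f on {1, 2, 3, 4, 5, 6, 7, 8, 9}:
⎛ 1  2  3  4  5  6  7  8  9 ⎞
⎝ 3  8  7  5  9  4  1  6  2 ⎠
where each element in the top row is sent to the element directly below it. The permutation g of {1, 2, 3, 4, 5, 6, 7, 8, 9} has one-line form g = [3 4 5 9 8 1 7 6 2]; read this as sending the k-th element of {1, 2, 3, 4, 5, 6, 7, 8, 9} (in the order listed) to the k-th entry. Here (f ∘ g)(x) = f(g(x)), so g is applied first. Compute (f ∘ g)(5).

g(5) = 8, then f(8) = 6; composing gives (f ∘ g)(5) = 6.

6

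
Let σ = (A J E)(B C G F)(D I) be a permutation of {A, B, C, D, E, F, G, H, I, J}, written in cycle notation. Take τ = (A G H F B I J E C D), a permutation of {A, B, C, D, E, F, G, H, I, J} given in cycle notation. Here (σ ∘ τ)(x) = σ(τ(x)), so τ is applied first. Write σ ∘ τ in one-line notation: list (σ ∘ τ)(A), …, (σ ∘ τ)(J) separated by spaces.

Chase each element through τ then σ: A → G → F; B → I → D; C → D → I; D → A → J; E → C → G; F → B → C; G → H → H; H → F → B; I → J → E; J → E → A.
So σ ∘ τ in one-line form is F D I J G C H B E A.

F D I J G C H B E A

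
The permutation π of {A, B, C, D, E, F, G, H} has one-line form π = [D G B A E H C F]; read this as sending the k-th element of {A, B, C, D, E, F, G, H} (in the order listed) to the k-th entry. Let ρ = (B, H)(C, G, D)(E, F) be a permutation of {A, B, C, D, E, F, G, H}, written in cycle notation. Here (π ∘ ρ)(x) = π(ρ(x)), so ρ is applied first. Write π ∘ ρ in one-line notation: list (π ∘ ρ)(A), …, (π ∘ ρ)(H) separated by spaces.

D F C B H E A G

Chase each element through ρ then π: A → A → D; B → H → F; C → G → C; D → C → B; E → F → H; F → E → E; G → D → A; H → B → G.
So π ∘ ρ in one-line form is D F C B H E A G.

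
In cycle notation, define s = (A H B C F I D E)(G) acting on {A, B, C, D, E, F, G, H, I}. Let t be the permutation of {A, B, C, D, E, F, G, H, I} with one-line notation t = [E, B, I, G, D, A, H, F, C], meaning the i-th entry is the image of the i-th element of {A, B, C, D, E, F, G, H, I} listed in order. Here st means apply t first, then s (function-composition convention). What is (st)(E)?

t(E) = D, then s(D) = E; composing gives (st)(E) = E.

E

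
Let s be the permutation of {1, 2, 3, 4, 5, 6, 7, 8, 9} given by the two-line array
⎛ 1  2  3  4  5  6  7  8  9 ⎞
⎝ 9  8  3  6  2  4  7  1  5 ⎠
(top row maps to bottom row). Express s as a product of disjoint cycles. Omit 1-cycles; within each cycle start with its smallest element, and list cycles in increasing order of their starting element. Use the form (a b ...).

From 1: 1 → 9 → 5 → 2 → 8 → 1, closing the cycle (1 9 5 2 8).
Continuing from each remaining unvisited element yields (1 9 5 2 8)(4 6).

(1 9 5 2 8)(4 6)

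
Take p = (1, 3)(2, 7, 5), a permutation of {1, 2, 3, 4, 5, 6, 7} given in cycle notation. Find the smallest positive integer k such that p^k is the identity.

The disjoint cycles have lengths 3, 2, 1, 1.
Since disjoint cycles commute, ord(p) = lcm(3, 2) = 6.

6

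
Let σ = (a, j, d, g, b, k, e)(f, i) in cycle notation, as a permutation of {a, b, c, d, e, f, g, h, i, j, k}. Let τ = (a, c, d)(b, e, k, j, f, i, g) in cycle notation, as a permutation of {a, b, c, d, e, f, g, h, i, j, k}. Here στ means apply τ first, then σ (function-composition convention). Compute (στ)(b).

(στ)(b) = σ(τ(b)). τ(b) = e, then σ(e) = a. So (στ)(b) = a.

a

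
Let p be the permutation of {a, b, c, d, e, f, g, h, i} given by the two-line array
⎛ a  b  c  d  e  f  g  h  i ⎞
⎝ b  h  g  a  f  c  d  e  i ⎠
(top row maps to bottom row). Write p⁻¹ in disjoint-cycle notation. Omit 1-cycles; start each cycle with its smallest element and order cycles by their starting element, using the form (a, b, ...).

(a, d, g, c, f, e, h, b)

The cycle decomposition of p is (a, b, h, e, f, c, g, d).
The inverse reverses every cycle; in canonical form, p⁻¹ = (a, d, g, c, f, e, h, b).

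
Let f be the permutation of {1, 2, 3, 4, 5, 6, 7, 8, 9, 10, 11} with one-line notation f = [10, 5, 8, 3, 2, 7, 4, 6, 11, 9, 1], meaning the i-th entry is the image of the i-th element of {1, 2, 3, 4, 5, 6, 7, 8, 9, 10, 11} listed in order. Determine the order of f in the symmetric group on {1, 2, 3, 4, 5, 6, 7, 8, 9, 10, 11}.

Decomposing into disjoint cycles gives cycle lengths 5, 4, 2.
Since disjoint cycles commute, ord(f) = lcm(5, 4, 2) = 20.

20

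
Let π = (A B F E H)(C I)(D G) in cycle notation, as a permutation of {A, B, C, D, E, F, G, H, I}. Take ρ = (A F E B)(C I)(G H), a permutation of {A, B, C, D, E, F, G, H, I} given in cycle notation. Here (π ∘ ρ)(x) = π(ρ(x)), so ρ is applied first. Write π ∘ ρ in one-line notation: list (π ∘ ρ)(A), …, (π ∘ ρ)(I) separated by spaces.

Chase each element through ρ then π: A → F → E; B → A → B; C → I → C; D → D → G; E → B → F; F → E → H; G → H → A; H → G → D; I → C → I.
So π ∘ ρ in one-line form is E B C G F H A D I.

E B C G F H A D I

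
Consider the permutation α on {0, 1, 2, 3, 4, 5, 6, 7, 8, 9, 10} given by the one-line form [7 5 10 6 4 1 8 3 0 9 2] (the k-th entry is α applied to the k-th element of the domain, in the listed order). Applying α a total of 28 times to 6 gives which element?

Tracing 6 → 8 → … returns to 6 after 5 steps, so 6 lies in a 5-cycle (0 7 3 6 8).
Powers repeat with period 5 on this cycle, and 28 mod 5 = 3, so α^28(6) = α^3(6).
Stepping 3 places around the cycle: 6 → 8 → 0 → 7.

7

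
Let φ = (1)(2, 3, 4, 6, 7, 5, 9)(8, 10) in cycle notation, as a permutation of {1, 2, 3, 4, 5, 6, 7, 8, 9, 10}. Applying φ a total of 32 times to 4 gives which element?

4 lies in the 7-cycle (2, 3, 4, 6, 7, 5, 9).
Powers repeat with period 7 on this cycle, and 32 mod 7 = 4, so φ^32(4) = φ^4(4).
Stepping 4 places around the cycle: 4 → 6 → 7 → 5 → 9.

9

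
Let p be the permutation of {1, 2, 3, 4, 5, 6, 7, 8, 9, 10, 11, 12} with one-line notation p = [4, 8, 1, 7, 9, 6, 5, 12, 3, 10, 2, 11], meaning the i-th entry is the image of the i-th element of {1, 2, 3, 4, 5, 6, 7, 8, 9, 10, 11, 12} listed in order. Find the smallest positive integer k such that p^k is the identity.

12

Writing p as disjoint cycles, the cycle lengths are 6, 4, 1, 1.
The order of p is the least common multiple of its cycle lengths: lcm(6, 4) = 12.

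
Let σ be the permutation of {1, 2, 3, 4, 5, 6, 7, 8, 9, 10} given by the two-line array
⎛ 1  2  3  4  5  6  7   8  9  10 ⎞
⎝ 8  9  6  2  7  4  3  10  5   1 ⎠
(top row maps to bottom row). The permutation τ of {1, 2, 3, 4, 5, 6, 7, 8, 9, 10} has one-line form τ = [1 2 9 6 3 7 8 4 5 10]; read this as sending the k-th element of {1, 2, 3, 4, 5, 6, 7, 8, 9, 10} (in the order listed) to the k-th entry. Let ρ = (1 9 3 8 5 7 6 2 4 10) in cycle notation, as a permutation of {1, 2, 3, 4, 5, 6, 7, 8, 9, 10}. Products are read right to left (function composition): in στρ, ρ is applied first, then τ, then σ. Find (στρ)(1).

7

Chase 1: ρ(1) = 9; τ(9) = 5; σ(5) = 7. Hence (στρ)(1) = 7.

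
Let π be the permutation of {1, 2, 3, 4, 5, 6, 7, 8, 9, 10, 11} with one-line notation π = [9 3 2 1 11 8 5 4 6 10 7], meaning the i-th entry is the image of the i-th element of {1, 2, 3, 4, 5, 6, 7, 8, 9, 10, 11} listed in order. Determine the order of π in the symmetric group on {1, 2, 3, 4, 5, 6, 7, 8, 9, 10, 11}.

The disjoint-cycle form of π has cycle lengths 5, 3, 2, 1.
The order is lcm(5, 3, 2) = 30.

30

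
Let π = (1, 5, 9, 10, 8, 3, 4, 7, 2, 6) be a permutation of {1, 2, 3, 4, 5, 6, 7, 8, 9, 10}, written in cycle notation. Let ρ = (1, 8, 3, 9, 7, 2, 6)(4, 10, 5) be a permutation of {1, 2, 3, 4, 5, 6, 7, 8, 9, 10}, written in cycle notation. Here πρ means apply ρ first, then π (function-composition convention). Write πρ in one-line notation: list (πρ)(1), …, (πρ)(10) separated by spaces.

For each element, apply ρ then π: 1 → 8 → 3; 2 → 6 → 1; 3 → 9 → 10; 4 → 10 → 8; 5 → 4 → 7; 6 → 1 → 5; 7 → 2 → 6; 8 → 3 → 4; 9 → 7 → 2; 10 → 5 → 9.
So πρ in one-line form is 3 1 10 8 7 5 6 4 2 9.

3 1 10 8 7 5 6 4 2 9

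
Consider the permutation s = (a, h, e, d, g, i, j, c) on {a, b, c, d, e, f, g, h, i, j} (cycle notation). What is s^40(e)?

e

e lies in the 8-cycle (a, h, e, d, g, i, j, c).
Powers repeat with period 8 on this cycle, and 40 mod 8 = 0, so s^40(e) = s^0(e).
So s^40(e) = e.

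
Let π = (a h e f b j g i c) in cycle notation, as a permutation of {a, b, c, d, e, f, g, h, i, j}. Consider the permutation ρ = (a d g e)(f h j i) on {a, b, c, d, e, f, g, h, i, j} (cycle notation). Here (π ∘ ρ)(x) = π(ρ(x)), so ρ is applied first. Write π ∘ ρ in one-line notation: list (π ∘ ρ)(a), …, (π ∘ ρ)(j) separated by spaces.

(π ∘ ρ)(x) = π(ρ(x)). Computing each image: π(ρ(a)) = π(d) = d, π(ρ(b)) = π(b) = j, π(ρ(c)) = π(c) = a, π(ρ(d)) = π(g) = i, π(ρ(e)) = π(a) = h, π(ρ(f)) = π(h) = e, π(ρ(g)) = π(e) = f, π(ρ(h)) = π(j) = g, π(ρ(i)) = π(f) = b, π(ρ(j)) = π(i) = c.
Hence π ∘ ρ = [d j a i h e f g b c].

d j a i h e f g b c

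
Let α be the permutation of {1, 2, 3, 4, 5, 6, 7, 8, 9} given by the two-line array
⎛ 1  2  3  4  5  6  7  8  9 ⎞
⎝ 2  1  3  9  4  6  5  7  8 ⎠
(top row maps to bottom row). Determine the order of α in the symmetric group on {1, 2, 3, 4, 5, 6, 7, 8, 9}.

Writing α as disjoint cycles, the cycle lengths are 5, 2, 1, 1.
The order is lcm(5, 2) = 10.

10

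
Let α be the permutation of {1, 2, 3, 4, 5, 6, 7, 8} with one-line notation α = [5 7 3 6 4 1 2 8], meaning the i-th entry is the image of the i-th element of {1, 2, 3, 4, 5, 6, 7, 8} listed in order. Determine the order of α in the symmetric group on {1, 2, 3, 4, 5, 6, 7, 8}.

Decomposing into disjoint cycles gives cycle lengths 4, 2, 1, 1.
Since disjoint cycles commute, ord(α) = lcm(4, 2) = 4.

4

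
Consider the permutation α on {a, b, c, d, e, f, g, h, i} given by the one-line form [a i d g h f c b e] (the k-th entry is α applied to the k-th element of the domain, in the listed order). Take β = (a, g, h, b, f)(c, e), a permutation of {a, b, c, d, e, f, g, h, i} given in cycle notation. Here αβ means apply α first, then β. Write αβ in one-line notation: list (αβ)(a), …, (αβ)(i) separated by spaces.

Chase each element through α then β: a → a → g; b → i → i; c → d → d; d → g → h; e → h → b; f → f → a; g → c → e; h → b → f; i → e → c.
Collecting the images, αβ = [g i d h b a e f c].

g i d h b a e f c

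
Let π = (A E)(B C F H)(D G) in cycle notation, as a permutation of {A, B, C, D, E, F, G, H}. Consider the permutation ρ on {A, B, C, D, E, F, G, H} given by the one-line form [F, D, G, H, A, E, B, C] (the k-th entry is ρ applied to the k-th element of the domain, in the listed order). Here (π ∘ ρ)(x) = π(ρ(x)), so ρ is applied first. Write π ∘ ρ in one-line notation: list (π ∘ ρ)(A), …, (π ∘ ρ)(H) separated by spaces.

(π ∘ ρ)(x) = π(ρ(x)). Computing each image: π(ρ(A)) = π(F) = H, π(ρ(B)) = π(D) = G, π(ρ(C)) = π(G) = D, π(ρ(D)) = π(H) = B, π(ρ(E)) = π(A) = E, π(ρ(F)) = π(E) = A, π(ρ(G)) = π(B) = C, π(ρ(H)) = π(C) = F.
Hence π ∘ ρ = [H G D B E A C F].

H G D B E A C F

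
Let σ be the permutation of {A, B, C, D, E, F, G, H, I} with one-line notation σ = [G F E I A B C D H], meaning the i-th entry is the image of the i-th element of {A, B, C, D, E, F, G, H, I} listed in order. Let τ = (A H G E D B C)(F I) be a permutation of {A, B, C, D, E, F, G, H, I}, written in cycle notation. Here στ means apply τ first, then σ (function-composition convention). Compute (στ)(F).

τ(F) = I, then σ(I) = H; composing gives (στ)(F) = H.

H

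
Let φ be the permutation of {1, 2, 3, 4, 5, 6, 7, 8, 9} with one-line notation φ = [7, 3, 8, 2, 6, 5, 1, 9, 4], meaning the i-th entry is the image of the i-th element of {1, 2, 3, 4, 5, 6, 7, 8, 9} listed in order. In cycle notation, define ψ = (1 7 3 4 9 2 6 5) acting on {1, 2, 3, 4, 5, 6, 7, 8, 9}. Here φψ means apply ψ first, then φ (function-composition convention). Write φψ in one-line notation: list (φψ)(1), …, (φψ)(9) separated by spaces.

1 5 2 4 7 6 8 9 3

For each element, apply ψ then φ: 1 → 7 → 1; 2 → 6 → 5; 3 → 4 → 2; 4 → 9 → 4; 5 → 1 → 7; 6 → 5 → 6; 7 → 3 → 8; 8 → 8 → 9; 9 → 2 → 3.
Collecting the images, φψ = [1 5 2 4 7 6 8 9 3].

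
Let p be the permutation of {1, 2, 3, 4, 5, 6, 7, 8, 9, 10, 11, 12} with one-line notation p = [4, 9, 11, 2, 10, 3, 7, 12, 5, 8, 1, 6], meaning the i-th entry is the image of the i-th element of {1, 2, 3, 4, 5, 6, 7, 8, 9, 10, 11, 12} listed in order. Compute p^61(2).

Tracing 2 → 9 → … returns to 2 after 11 steps, so 2 lies in an 11-cycle (1 4 2 9 5 10 8 12 6 3 11).
On an 11-cycle, p^11 is the identity, so p^61 = p^6 there (61 ≡ 6 mod 11).
Advancing 6 steps from 2: 2 → 9 → 5 → 10 → 8 → 12 → 6.

6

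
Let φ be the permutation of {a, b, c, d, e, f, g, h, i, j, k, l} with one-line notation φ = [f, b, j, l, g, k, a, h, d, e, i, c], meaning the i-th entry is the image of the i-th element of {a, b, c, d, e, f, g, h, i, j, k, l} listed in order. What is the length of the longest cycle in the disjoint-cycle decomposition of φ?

10

Decomposing into disjoint cycles gives (a f k i d l c j e g); the longest has length 10.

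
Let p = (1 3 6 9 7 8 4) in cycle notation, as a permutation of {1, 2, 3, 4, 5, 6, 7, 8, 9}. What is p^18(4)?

4 lies in the 7-cycle (1 3 6 9 7 8 4).
Powers repeat with period 7 on this cycle, and 18 mod 7 = 4, so p^18(4) = p^4(4).
Advancing 4 steps from 4: 4 → 1 → 3 → 6 → 9.

9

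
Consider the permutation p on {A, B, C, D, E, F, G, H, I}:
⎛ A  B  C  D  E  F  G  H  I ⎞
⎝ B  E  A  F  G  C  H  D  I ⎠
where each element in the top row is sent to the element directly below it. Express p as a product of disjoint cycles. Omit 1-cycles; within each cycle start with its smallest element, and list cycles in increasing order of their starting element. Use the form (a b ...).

(A B E G H D F C)

Start at A and follow images: A → B → E → G → H → D → F → C → A, giving the cycle (A B E G H D F C).
Repeating from the next unused element and collecting all non-trivial cycles gives (A B E G H D F C).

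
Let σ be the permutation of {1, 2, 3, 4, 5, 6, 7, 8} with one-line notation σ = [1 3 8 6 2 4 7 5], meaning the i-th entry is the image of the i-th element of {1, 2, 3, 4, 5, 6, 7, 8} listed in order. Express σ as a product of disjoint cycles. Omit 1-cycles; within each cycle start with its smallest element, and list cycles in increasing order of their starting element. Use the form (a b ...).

Start at 2 and follow images: 2 → 3 → 8 → 5 → 2, giving the cycle (2 3 8 5).
Continuing from each remaining unvisited element yields (2 3 8 5)(4 6).

(2 3 8 5)(4 6)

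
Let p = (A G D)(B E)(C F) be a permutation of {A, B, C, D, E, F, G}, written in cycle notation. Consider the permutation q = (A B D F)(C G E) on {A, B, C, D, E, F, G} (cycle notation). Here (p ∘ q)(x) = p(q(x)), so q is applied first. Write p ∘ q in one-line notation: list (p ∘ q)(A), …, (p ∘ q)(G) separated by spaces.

For each element, apply q then p: A → B → E; B → D → A; C → G → D; D → F → C; E → C → F; F → A → G; G → E → B.
So p ∘ q in one-line form is E A D C F G B.

E A D C F G B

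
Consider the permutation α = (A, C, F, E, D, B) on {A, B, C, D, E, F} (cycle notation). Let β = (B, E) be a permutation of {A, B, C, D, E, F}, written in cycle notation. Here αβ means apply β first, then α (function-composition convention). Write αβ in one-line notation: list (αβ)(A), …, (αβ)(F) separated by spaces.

C D F B A E

For each element, apply β then α: A → A → C; B → E → D; C → C → F; D → D → B; E → B → A; F → F → E.
So αβ in one-line form is C D F B A E.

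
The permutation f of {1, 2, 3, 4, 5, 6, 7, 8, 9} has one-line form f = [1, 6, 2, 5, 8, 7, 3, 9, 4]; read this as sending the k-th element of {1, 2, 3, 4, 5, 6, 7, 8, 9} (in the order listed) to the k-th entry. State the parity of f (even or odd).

In disjoint-cycle form the cycle lengths are 4, 4, 1.
A cycle is odd iff its length is even; f has 2 even-length cycles, so sgn(f) = (−1)^2 and f is even.

even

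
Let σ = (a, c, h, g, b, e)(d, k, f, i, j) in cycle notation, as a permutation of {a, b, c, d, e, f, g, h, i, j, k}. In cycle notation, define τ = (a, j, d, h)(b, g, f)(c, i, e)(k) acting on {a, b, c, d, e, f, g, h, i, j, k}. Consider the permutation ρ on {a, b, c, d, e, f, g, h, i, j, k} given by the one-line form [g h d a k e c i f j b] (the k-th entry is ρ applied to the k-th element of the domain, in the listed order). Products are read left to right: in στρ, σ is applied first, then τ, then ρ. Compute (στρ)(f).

(στρ)(f) = ρ(τ(σ(f))). σ(f) = i, then τ(i) = e, then ρ(e) = k, so the result is k.

k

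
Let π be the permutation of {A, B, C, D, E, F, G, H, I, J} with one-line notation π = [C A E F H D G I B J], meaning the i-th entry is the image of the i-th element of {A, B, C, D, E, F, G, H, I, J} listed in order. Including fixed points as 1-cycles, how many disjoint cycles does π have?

The cycle decomposition is (A C E H I B)(D F)(G)(J), which has 4 cycles (counting 1-cycles).

4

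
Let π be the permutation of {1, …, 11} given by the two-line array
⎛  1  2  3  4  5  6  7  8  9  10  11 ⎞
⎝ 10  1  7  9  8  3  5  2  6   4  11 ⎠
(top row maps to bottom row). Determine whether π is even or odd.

In disjoint-cycle form the cycle lengths are 10, 1.
A cycle is odd iff its length is even; π has 1 even-length cycle, so sgn(π) = (−1)^1 and π is odd.

odd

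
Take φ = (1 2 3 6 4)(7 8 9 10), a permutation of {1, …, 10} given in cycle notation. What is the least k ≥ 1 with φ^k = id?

20

The disjoint cycles have lengths 5, 4, 1.
The order is lcm(5, 4) = 20.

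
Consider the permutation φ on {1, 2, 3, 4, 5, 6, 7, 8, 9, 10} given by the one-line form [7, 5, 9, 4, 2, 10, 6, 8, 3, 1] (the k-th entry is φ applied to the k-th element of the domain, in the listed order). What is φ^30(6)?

1

Tracing 6 → 10 → … returns to 6 after 4 steps, so 6 lies in a 4-cycle (1, 7, 6, 10).
Since the cycle has length 4, φ^30 acts on it the same as φ^2 (30 mod 4 = 2).
Advancing 2 steps from 6: 6 → 10 → 1.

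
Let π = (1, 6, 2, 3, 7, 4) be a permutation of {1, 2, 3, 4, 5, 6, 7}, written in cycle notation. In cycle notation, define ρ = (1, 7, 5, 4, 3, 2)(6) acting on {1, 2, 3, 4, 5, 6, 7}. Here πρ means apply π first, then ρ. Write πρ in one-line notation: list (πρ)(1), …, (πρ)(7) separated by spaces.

(πρ)(x) = ρ(π(x)). Computing each image: ρ(π(1)) = ρ(6) = 6, ρ(π(2)) = ρ(3) = 2, ρ(π(3)) = ρ(7) = 5, ρ(π(4)) = ρ(1) = 7, ρ(π(5)) = ρ(5) = 4, ρ(π(6)) = ρ(2) = 1, ρ(π(7)) = ρ(4) = 3.
Hence πρ = [6 2 5 7 4 1 3].

6 2 5 7 4 1 3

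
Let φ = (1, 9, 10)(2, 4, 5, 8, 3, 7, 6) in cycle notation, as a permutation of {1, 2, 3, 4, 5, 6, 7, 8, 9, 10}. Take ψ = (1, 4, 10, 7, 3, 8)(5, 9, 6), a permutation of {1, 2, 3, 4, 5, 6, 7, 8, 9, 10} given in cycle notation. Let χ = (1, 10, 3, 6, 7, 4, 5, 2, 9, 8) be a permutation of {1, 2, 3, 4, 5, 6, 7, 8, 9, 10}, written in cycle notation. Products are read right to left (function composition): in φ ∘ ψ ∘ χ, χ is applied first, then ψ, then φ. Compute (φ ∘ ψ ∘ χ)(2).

(φ ∘ ψ ∘ χ)(2) = φ(ψ(χ(2))). χ(2) = 9, then ψ(9) = 6, then φ(6) = 2, so the result is 2.

2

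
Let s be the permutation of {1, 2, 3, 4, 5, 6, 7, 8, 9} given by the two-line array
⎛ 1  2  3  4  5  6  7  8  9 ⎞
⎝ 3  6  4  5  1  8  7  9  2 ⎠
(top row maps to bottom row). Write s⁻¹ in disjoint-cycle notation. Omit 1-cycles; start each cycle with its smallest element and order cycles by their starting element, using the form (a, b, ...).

First write s in disjoint cycles: (1, 3, 4, 5)(2, 6, 8, 9).
Reversing each cycle (and rotating so the smallest element leads) gives s⁻¹ = (1, 5, 4, 3)(2, 9, 8, 6).

(1, 5, 4, 3)(2, 9, 8, 6)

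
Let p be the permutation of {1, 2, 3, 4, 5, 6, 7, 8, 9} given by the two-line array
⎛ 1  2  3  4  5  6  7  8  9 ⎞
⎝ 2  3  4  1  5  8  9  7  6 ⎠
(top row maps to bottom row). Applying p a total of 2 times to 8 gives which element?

Tracing 8 → 7 → … returns to 8 after 4 steps, so 8 lies in a 4-cycle (6, 8, 7, 9).
Advancing 2 steps from 8: 8 → 7 → 9.

9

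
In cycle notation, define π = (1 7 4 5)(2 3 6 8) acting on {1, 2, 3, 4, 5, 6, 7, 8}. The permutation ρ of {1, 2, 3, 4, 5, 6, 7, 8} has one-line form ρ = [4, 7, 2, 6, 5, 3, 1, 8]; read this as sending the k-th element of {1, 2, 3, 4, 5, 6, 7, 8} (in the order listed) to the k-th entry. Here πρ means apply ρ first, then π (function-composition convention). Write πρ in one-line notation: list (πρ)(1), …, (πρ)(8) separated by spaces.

For each element, apply ρ then π: 1 → 4 → 5; 2 → 7 → 4; 3 → 2 → 3; 4 → 6 → 8; 5 → 5 → 1; 6 → 3 → 6; 7 → 1 → 7; 8 → 8 → 2.
Collecting the images, πρ = [5 4 3 8 1 6 7 2].

5 4 3 8 1 6 7 2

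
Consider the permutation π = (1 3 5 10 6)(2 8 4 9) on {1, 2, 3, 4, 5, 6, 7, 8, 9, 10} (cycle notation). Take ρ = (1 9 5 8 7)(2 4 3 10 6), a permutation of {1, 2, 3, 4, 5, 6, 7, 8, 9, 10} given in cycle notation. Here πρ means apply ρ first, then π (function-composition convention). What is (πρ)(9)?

First apply ρ: ρ(9) = 5, then π(5) = 10. Thus (πρ)(9) = 10.

10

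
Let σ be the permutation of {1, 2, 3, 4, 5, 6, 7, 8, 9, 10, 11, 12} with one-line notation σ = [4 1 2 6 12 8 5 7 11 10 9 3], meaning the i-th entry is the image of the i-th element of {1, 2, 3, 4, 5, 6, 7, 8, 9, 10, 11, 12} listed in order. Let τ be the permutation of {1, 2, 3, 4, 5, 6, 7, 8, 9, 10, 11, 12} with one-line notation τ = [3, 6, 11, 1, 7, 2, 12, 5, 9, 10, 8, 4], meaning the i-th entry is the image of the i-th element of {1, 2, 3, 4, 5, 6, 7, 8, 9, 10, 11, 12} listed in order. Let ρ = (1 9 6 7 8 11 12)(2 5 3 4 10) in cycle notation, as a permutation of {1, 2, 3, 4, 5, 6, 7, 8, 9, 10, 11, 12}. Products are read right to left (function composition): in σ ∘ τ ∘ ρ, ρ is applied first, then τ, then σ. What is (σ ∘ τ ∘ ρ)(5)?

9

(σ ∘ τ ∘ ρ)(5) = σ(τ(ρ(5))). ρ(5) = 3, then τ(3) = 11, then σ(11) = 9, so the result is 9.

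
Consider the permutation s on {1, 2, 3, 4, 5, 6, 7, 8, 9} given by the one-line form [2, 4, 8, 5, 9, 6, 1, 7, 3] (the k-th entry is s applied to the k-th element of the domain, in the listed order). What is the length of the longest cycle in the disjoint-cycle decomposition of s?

Decomposing into disjoint cycles gives (1 2 4 5 9 3 8 7); the longest has length 8.

8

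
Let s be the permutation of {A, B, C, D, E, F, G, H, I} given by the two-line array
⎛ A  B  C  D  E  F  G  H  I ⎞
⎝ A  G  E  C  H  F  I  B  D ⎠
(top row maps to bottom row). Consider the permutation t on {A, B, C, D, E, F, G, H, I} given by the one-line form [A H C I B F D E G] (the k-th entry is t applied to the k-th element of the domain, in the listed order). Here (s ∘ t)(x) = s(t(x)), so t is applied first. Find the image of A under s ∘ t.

A

First apply t: t(A) = A, then s(A) = A. Thus (s ∘ t)(A) = A.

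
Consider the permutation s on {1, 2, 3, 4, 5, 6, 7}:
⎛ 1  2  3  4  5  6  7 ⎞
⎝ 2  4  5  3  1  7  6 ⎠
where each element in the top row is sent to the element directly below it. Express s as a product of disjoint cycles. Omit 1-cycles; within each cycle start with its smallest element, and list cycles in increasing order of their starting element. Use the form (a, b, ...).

Start at 1 and follow images: 1 → 2 → 4 → 3 → 5 → 1, giving the cycle (1, 2, 4, 3, 5).
Repeating from the next unused element and collecting all non-trivial cycles gives (1, 2, 4, 3, 5)(6, 7).

(1, 2, 4, 3, 5)(6, 7)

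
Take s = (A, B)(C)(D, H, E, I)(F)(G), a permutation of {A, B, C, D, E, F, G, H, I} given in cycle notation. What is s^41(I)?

I lies in the 4-cycle (D, H, E, I).
Since the cycle has length 4, s^41 acts on it the same as s^1 (41 mod 4 = 1).
Advancing 1 step from I: I → D.

D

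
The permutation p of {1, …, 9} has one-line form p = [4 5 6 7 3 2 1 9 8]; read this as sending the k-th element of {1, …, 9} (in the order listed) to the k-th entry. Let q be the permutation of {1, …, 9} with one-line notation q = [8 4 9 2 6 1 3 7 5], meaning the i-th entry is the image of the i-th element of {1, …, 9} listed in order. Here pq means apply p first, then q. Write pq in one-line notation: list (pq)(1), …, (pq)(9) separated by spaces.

Chase each element through p then q: 1 → 4 → 2; 2 → 5 → 6; 3 → 6 → 1; 4 → 7 → 3; 5 → 3 → 9; 6 → 2 → 4; 7 → 1 → 8; 8 → 9 → 5; 9 → 8 → 7.
Collecting the images, pq = [2 6 1 3 9 4 8 5 7].

2 6 1 3 9 4 8 5 7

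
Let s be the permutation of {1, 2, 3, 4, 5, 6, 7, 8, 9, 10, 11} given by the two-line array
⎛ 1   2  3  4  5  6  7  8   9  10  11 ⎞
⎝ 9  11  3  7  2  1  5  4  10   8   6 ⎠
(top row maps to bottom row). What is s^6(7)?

9

Tracing 7 → 5 → … returns to 7 after 10 steps, so 7 lies in a 10-cycle (1, 9, 10, 8, 4, 7, 5, 2, 11, 6).
Advancing 6 steps from 7: 7 → 5 → 2 → 11 → 6 → 1 → 9.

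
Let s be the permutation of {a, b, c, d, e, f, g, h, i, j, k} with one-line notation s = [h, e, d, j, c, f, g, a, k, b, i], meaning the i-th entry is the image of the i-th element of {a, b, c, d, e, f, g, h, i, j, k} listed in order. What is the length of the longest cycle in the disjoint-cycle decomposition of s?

Decomposing into disjoint cycles gives (a, h)(b, e, c, d, j)(i, k); the longest has length 5.

5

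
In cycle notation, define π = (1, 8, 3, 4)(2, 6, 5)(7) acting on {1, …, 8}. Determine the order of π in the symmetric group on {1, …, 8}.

The disjoint cycles have lengths 4, 3, 1.
The order of π is the least common multiple of its cycle lengths: lcm(4, 3) = 12.

12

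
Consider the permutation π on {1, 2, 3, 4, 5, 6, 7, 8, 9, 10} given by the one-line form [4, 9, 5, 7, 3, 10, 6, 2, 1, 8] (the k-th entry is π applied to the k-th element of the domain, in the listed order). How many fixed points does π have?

No element satisfies π(x) = x, so there are 0 fixed points.

0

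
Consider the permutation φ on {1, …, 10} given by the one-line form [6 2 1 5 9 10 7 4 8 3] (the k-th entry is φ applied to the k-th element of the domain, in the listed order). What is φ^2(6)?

3

Tracing 6 → 10 → … returns to 6 after 4 steps, so 6 lies in a 4-cycle (1, 6, 10, 3).
Stepping 2 places around the cycle: 6 → 10 → 3.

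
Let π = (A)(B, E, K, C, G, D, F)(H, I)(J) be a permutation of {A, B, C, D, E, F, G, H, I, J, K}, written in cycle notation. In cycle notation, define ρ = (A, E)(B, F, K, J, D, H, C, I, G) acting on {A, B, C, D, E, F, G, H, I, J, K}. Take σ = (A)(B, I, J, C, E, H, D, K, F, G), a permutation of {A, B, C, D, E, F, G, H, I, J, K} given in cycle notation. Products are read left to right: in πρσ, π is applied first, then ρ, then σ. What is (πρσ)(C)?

I

Chase C: π(C) = G; ρ(G) = B; σ(B) = I. Hence (πρσ)(C) = I.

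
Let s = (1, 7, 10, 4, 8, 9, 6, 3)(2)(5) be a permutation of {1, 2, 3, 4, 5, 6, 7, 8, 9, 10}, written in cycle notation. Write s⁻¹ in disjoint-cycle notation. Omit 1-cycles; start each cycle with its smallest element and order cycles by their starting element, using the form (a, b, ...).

(1, 3, 6, 9, 8, 4, 10, 7)

If s sends a → b within a cycle, s⁻¹ sends b → a; equivalently, reverse each cycle.
After reversing and putting each cycle's least element first, s⁻¹ = (1, 3, 6, 9, 8, 4, 10, 7).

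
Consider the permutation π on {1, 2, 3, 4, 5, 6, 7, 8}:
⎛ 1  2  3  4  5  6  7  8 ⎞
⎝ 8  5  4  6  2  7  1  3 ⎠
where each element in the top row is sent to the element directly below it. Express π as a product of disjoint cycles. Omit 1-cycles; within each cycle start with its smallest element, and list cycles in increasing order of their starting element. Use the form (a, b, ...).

(1, 8, 3, 4, 6, 7)(2, 5)

From 1: 1 → 8 → 3 → 4 → 6 → 7 → 1, closing the cycle (1, 8, 3, 4, 6, 7).
Repeating from the next unused element and collecting all non-trivial cycles gives (1, 8, 3, 4, 6, 7)(2, 5).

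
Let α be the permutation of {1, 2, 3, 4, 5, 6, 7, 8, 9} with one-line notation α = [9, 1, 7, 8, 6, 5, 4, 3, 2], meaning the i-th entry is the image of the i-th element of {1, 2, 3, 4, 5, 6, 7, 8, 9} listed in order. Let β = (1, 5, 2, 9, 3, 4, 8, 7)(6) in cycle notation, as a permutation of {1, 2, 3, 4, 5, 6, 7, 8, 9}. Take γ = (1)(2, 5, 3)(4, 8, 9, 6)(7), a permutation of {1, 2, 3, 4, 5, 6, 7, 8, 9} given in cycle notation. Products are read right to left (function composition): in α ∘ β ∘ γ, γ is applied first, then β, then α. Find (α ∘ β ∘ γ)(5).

8

Chase 5: γ(5) = 3; β(3) = 4; α(4) = 8. Hence (α ∘ β ∘ γ)(5) = 8.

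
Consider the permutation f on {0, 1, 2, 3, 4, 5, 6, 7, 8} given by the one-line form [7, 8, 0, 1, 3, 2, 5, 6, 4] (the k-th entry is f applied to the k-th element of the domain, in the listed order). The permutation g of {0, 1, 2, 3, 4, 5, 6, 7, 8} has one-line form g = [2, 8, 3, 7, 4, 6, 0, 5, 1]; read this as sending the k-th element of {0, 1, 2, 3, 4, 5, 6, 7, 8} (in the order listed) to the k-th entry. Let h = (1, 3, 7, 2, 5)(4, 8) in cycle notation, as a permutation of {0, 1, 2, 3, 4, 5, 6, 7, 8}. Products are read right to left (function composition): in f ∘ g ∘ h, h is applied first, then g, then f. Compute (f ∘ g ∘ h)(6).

(f ∘ g ∘ h)(6) = f(g(h(6))). h(6) = 6, then g(6) = 0, then f(0) = 7, so the result is 7.

7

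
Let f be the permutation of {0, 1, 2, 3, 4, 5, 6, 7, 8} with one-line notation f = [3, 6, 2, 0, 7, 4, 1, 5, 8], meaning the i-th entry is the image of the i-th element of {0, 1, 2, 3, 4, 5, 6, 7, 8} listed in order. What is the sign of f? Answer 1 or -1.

In disjoint-cycle form the cycle lengths are 3, 2, 2, 1, 1.
A cycle is odd iff its length is even; f has 2 even-length cycles, so sgn(f) = (−1)^2 and f is even.

1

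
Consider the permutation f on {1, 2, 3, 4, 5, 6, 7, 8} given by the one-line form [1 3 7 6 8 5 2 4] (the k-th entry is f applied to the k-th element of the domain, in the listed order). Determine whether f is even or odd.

odd

In disjoint-cycle form the cycle lengths are 4, 3, 1.
A cycle of length ℓ contributes ℓ−1 transpositions, so f is a product of 3 + 2 = 5 transpositions — odd.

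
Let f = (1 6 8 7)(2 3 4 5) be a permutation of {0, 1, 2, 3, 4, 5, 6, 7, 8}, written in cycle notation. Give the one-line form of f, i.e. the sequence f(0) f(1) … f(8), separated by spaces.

Reading each image from the cycles: 0→0, 1→6, 2→3, 3→4, 4→5, 5→2, 6→8, 7→1, 8→7.
So the one-line form is 0 6 3 4 5 2 8 1 7.

0 6 3 4 5 2 8 1 7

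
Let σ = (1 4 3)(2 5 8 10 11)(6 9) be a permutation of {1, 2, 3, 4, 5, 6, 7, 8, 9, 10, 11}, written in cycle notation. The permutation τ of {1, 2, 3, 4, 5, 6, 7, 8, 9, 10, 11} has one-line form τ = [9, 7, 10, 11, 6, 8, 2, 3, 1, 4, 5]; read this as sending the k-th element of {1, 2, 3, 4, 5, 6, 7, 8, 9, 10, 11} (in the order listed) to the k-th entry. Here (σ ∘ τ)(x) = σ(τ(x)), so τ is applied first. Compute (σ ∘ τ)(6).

(σ ∘ τ)(6) = σ(τ(6)). τ(6) = 8, then σ(8) = 10. So (σ ∘ τ)(6) = 10.

10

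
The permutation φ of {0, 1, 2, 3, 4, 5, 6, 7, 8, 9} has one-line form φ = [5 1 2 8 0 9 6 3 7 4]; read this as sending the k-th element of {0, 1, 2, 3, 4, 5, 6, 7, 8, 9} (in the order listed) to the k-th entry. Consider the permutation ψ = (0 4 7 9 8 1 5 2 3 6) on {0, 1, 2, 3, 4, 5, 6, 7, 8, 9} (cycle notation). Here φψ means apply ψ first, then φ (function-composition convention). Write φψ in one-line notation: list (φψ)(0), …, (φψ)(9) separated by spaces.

0 9 8 6 3 2 5 4 1 7

(φψ)(x) = φ(ψ(x)). Computing each image: φ(ψ(0)) = φ(4) = 0, φ(ψ(1)) = φ(5) = 9, φ(ψ(2)) = φ(3) = 8, φ(ψ(3)) = φ(6) = 6, φ(ψ(4)) = φ(7) = 3, φ(ψ(5)) = φ(2) = 2, φ(ψ(6)) = φ(0) = 5, φ(ψ(7)) = φ(9) = 4, φ(ψ(8)) = φ(1) = 1, φ(ψ(9)) = φ(8) = 7.
Hence φψ = [0 9 8 6 3 2 5 4 1 7].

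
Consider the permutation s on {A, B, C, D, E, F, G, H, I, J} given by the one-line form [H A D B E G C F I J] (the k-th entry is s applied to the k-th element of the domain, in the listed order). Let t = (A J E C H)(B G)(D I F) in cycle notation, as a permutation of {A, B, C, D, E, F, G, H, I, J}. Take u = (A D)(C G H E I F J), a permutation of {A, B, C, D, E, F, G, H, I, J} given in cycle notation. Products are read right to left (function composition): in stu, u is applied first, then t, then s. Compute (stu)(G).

(stu)(G) = s(t(u(G))). u(G) = H, then t(H) = A, then s(A) = H, so the result is H.

H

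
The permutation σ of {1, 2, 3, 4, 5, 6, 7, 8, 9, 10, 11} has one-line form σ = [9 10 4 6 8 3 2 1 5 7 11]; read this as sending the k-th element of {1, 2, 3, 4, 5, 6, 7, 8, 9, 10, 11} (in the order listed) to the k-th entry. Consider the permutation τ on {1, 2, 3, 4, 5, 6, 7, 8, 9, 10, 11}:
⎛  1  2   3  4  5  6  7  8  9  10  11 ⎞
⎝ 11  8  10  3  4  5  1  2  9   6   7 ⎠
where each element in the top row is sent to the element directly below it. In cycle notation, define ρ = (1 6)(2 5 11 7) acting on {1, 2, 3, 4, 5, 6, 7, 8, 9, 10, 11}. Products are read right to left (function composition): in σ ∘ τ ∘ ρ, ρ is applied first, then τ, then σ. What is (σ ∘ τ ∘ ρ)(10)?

Apply the permutations in order: ρ(10) = 10, then τ(10) = 6, then σ(6) = 3. So (σ ∘ τ ∘ ρ)(10) = 3.

3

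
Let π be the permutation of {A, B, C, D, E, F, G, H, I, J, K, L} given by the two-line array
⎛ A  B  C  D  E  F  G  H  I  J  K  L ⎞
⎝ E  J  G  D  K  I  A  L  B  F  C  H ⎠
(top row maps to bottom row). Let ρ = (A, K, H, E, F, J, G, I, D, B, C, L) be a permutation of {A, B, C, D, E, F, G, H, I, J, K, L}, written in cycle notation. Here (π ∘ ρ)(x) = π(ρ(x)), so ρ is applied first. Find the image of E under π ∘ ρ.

I

(π ∘ ρ)(E) = π(ρ(E)). ρ(E) = F, then π(F) = I. So (π ∘ ρ)(E) = I.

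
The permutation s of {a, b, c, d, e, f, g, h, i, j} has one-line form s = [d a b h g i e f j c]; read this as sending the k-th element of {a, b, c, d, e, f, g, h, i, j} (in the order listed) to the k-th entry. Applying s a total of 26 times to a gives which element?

Tracing a → d → … returns to a after 8 steps, so a lies in an 8-cycle (a d h f i j c b).
Since the cycle has length 8, s^26 acts on it the same as s^2 (26 mod 8 = 2).
Advancing 2 steps from a: a → d → h.

h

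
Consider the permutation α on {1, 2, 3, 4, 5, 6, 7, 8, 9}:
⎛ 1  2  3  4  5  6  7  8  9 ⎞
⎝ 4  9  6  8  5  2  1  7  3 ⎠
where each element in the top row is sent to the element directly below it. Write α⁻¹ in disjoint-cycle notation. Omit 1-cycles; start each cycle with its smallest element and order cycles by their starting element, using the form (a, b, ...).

First write α in disjoint cycles: (1, 4, 8, 7)(2, 9, 3, 6).
Reversing each cycle (and rotating so the smallest element leads) gives α⁻¹ = (1, 7, 8, 4)(2, 6, 3, 9).

(1, 7, 8, 4)(2, 6, 3, 9)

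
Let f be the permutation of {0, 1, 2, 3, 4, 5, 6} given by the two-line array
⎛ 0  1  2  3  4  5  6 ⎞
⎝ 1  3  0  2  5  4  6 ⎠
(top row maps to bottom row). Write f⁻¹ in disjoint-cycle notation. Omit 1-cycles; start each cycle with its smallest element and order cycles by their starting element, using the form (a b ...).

First write f in disjoint cycles: (0 1 3 2)(4 5).
Reversing each cycle (and rotating so the smallest element leads) gives f⁻¹ = (0 2 3 1)(4 5).

(0 2 3 1)(4 5)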